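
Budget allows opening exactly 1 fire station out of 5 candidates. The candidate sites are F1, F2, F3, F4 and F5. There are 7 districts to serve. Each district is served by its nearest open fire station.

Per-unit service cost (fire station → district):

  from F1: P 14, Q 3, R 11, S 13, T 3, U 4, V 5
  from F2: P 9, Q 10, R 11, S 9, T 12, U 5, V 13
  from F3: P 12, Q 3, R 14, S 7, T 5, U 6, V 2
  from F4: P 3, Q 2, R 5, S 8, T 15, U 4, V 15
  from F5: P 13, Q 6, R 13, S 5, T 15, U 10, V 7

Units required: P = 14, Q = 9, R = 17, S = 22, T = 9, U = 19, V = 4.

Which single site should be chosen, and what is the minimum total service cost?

With exactly 1 open, each district uses its cheapest among the chosen.
{F4}: P→F4 3·14=42, Q→F4 2·9=18, R→F4 5·17=85, S→F4 8·22=176, T→F4 15·9=135, U→F4 4·19=76, V→F4 15·4=60. Service cost 592.
{F3}: service cost 754
{F1}: service cost 819
Among all 5 size-1 choices, {F4} is lowest.

Choose F4 only; total service cost 592.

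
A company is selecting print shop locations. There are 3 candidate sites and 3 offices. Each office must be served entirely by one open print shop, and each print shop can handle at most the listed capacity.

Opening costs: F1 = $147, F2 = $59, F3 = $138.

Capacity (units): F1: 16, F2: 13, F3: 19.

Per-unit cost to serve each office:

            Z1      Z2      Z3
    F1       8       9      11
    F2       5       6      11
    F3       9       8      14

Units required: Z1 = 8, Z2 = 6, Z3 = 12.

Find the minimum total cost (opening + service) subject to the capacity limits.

Minimum total cost: 449

Open {F2, F3}: Z1→F3 9·8=72, Z2→F3 8·6=48, Z3→F2 11·12=132.
Loads: F2 carries 12/13, F3 carries 14/19. Service 252; fixed 197; total 449.
Next best feasible plan costs 453.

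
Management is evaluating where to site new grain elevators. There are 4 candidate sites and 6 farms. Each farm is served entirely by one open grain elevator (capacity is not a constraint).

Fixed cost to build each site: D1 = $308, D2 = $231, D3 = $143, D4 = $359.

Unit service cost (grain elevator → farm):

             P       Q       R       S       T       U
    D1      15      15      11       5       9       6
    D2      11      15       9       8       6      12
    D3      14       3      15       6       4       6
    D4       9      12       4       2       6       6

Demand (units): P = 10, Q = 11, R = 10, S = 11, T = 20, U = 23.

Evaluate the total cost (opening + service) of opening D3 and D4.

Total cost: 905

Each farm is assigned to its cheapest site among the open ones.
{D3, D4}: P→D4 9·10=90, Q→D3 3·11=33, R→D4 4·10=40, S→D4 2·11=22, T→D3 4·20=80, U→D3 6·23=138. Service 403; fixed 502; total 905.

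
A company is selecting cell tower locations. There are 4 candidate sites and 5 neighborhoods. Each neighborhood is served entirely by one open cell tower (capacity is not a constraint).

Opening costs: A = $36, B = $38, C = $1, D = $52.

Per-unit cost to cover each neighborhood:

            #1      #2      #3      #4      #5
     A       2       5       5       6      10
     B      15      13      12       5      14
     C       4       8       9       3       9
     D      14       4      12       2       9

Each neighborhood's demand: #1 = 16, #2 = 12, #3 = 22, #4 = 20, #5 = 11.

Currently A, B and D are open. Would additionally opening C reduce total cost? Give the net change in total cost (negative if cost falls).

No — net change +1 (cost rises by 1).

Current service cost with {A, B, D}: 329.
Adding C: each neighborhood re-picks its cheapest; new service cost 329, saving 0.
Extra fixed cost: 1. Net change = 1 − 0 = 1.
(Totals: 455 → 456.)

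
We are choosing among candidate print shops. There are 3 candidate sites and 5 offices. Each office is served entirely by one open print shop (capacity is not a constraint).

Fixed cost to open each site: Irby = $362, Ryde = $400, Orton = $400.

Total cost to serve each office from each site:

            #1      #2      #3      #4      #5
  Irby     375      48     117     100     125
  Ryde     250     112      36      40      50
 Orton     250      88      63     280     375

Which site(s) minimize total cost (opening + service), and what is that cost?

For any fixed open set, each office goes to its cheapest open site; total = fixed + service.
{Ryde}: #1→Ryde 250, #2→Ryde 112, #3→Ryde 36, #4→Ryde 40, #5→Ryde 50. Service 488; fixed 400; total 888.
{Irby}: #1→Irby 375, #2→Irby 48, #3→Irby 117, #4→Irby 100, #5→Irby 125. Service 765; fixed 362; total 1127.
{Irby, Ryde}: #1→Ryde 250, #2→Irby 48, #3→Ryde 36, #4→Ryde 40, #5→Ryde 50. Service 424; fixed 762; total 1186.
{Irby, Ryde, Orton}: #1→Ryde 250, #2→Irby 48, #3→Ryde 36, #4→Ryde 40, #5→Ryde 50. Service 424; fixed 1162; total 1586.
(All 7 nonempty subsets were checked; Ryde only is lowest.)

Open Ryde only; minimum total cost 888.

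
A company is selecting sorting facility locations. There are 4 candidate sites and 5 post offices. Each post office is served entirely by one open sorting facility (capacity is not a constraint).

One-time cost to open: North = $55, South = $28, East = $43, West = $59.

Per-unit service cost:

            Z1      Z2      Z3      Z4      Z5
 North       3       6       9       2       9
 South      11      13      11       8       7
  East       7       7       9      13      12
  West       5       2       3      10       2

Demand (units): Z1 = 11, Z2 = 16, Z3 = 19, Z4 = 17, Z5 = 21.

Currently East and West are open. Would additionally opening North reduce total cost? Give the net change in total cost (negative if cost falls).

Yes — net change −103 (cost falls by 103).

Current service cost with {East, West}: 356.
Adding North: each post office re-picks its cheapest; new service cost 198, saving 158.
Extra fixed cost: 55. Net change = 55 − 158 = -103.
(Totals: 458 → 355.)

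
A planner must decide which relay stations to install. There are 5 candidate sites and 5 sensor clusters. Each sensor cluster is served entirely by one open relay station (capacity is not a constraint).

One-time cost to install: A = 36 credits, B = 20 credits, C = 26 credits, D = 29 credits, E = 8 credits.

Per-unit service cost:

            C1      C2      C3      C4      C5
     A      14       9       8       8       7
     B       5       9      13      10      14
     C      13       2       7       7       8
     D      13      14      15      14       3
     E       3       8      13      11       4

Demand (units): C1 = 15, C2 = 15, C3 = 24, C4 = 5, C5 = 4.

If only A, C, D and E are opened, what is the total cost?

Total cost: 389

Each sensor cluster is assigned to its cheapest site among the open ones.
{A, C, D, E}: C1→E 3·15=45, C2→C 2·15=30, C3→C 7·24=168, C4→C 7·5=35, C5→D 3·4=12. Service 290; fixed 99; total 389.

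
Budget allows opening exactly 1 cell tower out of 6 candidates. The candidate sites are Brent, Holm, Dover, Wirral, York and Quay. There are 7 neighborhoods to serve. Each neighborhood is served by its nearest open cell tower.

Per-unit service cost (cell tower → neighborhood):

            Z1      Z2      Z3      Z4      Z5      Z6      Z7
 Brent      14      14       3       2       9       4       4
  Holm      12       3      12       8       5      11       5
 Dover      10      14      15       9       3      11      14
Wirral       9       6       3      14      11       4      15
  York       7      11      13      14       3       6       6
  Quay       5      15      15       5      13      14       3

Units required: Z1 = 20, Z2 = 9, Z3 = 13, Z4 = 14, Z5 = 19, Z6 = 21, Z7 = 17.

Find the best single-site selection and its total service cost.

Choose Brent only; total service cost 796.

With exactly 1 open, each neighborhood uses its cheapest among the chosen.
{Brent}: Z1→Brent 14·20=280, Z2→Brent 14·9=126, Z3→Brent 3·13=39, Z4→Brent 2·14=28, Z5→Brent 9·19=171, Z6→Brent 4·21=84, Z7→Brent 4·17=68. Service cost 796.
{York}: service cost 889
{Holm}: service cost 946
Among all 6 size-1 choices, {Brent} is lowest.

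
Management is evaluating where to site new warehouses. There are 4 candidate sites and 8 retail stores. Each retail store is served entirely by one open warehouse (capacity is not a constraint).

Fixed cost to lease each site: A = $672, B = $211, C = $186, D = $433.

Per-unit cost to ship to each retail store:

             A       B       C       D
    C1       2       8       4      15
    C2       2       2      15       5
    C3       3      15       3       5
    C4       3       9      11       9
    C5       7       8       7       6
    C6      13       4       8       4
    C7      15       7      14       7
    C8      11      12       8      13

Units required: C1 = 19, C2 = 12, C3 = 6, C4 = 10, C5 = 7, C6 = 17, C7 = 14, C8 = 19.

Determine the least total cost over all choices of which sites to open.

For any fixed open set, each retail store goes to its cheapest open site; total = fixed + service.
{B, C}: C1→C 4·19=76, C2→B 2·12=24, C3→C 3·6=18, C4→B 9·10=90, C5→C 7·7=49, C6→B 4·17=68, C7→B 7·14=98, C8→C 8·19=152. Service 575; fixed 397; total 972.
{B}: service 806 + fixed 211 = 1017
{C}: C1→C 4·19=76, C2→C 15·12=180, C3→C 3·6=18, C4→C 11·10=110, C5→C 7·7=49, C6→C 8·17=136, C7→C 14·14=196, C8→C 8·19=152. Service 917; fixed 186; total 1103.
{A, B, C, D}: service 470 + fixed 1502 = 1972
No other subset beats 972.

Minimum total cost: 972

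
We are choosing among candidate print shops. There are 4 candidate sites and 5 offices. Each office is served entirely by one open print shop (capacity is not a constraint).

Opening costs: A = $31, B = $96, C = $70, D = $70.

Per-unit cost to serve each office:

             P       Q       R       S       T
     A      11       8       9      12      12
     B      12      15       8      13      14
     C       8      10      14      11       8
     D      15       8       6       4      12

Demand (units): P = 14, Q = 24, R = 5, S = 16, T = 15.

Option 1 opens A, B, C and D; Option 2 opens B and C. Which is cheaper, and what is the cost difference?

Option 1: {A, B, C, D}: P→C 8·14=112, Q→A 8·24=192, R→D 6·5=30, S→D 4·16=64, T→C 8·15=120. Service 518; fixed 267; total 785.
Option 2: {B, C}: P→C 8·14=112, Q→C 10·24=240, R→B 8·5=40, S→C 11·16=176, T→C 8·15=120. Service 688; fixed 166; total 854.
Difference: |785 − 854| = 69.

Option 1 is cheaper by 69.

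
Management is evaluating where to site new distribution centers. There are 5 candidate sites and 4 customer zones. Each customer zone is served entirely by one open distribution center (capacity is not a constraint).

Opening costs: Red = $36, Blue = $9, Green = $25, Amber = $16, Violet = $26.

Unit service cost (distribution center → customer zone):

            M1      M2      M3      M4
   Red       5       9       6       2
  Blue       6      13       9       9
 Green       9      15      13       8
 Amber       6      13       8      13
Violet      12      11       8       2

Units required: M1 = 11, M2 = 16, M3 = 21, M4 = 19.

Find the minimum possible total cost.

For any fixed open set, each customer zone goes to its cheapest open site; total = fixed + service.
{Red}: M1→Red 5·11=55, M2→Red 9·16=144, M3→Red 6·21=126, M4→Red 2·19=38. Service 363; fixed 36; total 399.
{Red, Blue}: M1→Red 5·11=55, M2→Red 9·16=144, M3→Red 6·21=126, M4→Red 2·19=38. Service 363; fixed 45; total 408.
{Red, Amber}: M1→Red 5·11=55, M2→Red 9·16=144, M3→Red 6·21=126, M4→Red 2·19=38. Service 363; fixed 52; total 415.
{Red, Blue, Green, Amber, Violet}: M1→Red 5·11=55, M2→Red 9·16=144, M3→Red 6·21=126, M4→Red 2·19=38. Service 363; fixed 112; total 475.
No other subset beats 399.

Minimum total cost: 399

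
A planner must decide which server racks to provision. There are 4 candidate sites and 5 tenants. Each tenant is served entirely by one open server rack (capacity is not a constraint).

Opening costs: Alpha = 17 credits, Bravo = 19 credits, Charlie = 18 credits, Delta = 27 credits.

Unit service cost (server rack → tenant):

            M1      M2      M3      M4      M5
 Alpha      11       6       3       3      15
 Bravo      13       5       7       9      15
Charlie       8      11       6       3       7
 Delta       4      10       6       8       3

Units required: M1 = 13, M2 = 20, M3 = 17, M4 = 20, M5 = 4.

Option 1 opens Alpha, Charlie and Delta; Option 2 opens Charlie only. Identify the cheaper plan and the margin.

Option 1: {Alpha, Charlie, Delta}: M1→Delta 4·13=52, M2→Alpha 6·20=120, M3→Alpha 3·17=51, M4→Alpha 3·20=60, M5→Delta 3·4=12. Service 295; fixed 62; total 357.
Option 2: {Charlie}: M1→Charlie 8·13=104, M2→Charlie 11·20=220, M3→Charlie 6·17=102, M4→Charlie 3·20=60, M5→Charlie 7·4=28. Service 514; fixed 18; total 532.
Difference: |357 − 532| = 175.

Option 1 is cheaper by 175.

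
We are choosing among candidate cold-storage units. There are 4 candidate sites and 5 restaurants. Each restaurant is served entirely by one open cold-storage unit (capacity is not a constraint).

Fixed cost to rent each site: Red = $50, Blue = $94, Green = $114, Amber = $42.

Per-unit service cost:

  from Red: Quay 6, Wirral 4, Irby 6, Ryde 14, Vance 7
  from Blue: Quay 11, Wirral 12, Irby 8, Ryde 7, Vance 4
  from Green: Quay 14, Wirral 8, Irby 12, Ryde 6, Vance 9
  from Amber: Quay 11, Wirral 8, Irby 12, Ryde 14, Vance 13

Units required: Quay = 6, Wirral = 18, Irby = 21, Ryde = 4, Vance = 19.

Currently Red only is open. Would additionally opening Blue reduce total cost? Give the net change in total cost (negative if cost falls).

No — net change +9 (cost rises by 9).

Current service cost with {Red}: 423.
Adding Blue: each restaurant re-picks its cheapest; new service cost 338, saving 85.
Extra fixed cost: 94. Net change = 94 − 85 = 9.
(Totals: 473 → 482.)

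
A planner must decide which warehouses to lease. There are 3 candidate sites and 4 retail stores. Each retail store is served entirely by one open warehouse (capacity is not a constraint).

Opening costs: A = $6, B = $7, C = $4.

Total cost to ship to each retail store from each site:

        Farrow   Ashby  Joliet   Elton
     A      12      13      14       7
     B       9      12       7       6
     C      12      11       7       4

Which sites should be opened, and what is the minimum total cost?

Open C only; minimum total cost 38.

For any fixed open set, each retail store goes to its cheapest open site; total = fixed + service.
{C}: Farrow→C 12, Ashby→C 11, Joliet→C 7, Elton→C 4. Service 34; fixed 4; total 38.
{B}: Farrow→B 9, Ashby→B 12, Joliet→B 7, Elton→B 6. Service 34; fixed 7; total 41.
{B, C}: Farrow→B 9, Ashby→C 11, Joliet→B 7, Elton→C 4. Service 31; fixed 11; total 42.
{A, B, C}: service 31 + fixed 17 = 48
(All 7 nonempty subsets were checked; C only is lowest.)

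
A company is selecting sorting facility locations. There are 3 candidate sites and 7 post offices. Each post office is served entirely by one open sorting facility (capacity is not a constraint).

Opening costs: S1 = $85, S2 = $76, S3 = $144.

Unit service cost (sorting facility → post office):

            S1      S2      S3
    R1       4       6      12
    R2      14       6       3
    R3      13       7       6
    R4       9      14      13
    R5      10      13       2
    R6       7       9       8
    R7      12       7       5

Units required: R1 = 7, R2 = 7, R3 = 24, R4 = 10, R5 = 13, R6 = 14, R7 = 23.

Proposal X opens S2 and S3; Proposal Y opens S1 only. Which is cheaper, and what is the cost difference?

Proposal X is cheaper by 307.

Proposal X: {S2, S3}: R1→S2 6·7=42, R2→S3 3·7=21, R3→S3 6·24=144, R4→S3 13·10=130, R5→S3 2·13=26, R6→S3 8·14=112, R7→S3 5·23=115. Service 590; fixed 220; total 810.
Proposal Y: {S1}: R1→S1 4·7=28, R2→S1 14·7=98, R3→S1 13·24=312, R4→S1 9·10=90, R5→S1 10·13=130, R6→S1 7·14=98, R7→S1 12·23=276. Service 1032; fixed 85; total 1117.
Difference: |810 − 1117| = 307.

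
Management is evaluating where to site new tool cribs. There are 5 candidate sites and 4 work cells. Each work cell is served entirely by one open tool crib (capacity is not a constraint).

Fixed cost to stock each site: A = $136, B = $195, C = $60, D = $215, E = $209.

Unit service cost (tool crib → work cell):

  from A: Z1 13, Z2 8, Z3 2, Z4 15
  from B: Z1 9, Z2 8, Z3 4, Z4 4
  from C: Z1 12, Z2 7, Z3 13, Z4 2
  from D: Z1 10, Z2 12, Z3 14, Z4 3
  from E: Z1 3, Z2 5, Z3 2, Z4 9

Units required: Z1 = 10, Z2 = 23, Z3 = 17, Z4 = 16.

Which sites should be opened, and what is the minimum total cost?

Open C and E; minimum total cost 480.

For any fixed open set, each work cell goes to its cheapest open site; total = fixed + service.
{C, E}: Z1→E 3·10=30, Z2→E 5·23=115, Z3→E 2·17=34, Z4→C 2·16=32. Service 211; fixed 269; total 480.
{E}: service 323 + fixed 209 = 532
{A, C}: service 347 + fixed 196 = 543
{A, B, C, D, E}: service 211 + fixed 815 = 1026
No other subset beats 480.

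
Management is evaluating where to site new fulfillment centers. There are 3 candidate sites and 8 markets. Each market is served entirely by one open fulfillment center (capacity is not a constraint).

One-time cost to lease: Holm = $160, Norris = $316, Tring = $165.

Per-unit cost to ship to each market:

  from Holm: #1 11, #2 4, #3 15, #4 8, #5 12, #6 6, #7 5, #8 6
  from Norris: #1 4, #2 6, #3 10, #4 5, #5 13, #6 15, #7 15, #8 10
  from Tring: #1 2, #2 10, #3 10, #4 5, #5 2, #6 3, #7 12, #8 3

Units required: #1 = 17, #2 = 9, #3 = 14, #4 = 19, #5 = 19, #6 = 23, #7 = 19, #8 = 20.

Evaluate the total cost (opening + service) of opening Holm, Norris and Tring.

Each market is assigned to its cheapest site among the open ones.
{Holm, Norris, Tring}: #1→Tring 2·17=34, #2→Holm 4·9=36, #3→Norris 10·14=140, #4→Norris 5·19=95, #5→Tring 2·19=38, #6→Tring 3·23=69, #7→Holm 5·19=95, #8→Tring 3·20=60. Service 567; fixed 641; total 1208.

Total cost: 1208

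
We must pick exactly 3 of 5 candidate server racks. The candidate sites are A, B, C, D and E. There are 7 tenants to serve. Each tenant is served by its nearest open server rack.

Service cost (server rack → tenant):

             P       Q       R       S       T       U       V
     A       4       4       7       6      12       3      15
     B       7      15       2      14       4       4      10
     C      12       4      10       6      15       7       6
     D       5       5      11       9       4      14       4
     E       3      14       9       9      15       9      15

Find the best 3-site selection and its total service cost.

With exactly 3 open, each tenant uses its cheapest among the chosen.
{A, B, D}: P→A 4, Q→A 4, R→B 2, S→A 6, T→B 4, U→A 3, V→D 4. Service cost 27.
{A, B, C}: service cost 29
{B, C, D}: service cost 29
Among all 10 size-3 choices, {A, B, D} is lowest.

Choose A, B and D; total service cost 27.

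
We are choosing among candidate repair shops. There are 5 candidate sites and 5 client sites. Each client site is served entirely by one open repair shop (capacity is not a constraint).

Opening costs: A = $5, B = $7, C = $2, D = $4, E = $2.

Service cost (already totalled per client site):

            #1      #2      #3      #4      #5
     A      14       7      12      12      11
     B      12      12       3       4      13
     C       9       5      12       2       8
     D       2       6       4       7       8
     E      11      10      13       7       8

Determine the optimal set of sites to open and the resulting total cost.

Open C and D; minimum total cost 27.

For any fixed open set, each client site goes to its cheapest open site; total = fixed + service.
{C, D}: #1→D 2, #2→C 5, #3→D 4, #4→C 2, #5→C 8. Service 21; fixed 6; total 27.
{C, D, E}: service 21 + fixed 8 = 29
{D}: #1→D 2, #2→D 6, #3→D 4, #4→D 7, #5→D 8. Service 27; fixed 4; total 31.
{A, B, C, D, E}: service 20 + fixed 20 = 40
No other subset beats 27.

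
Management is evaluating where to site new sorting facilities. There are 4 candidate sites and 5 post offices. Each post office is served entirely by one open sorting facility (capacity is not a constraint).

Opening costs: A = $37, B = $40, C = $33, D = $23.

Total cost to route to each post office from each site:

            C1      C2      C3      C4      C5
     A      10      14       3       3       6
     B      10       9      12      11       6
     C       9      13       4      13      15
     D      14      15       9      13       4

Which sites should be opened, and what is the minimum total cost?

Open A only; minimum total cost 73.

For any fixed open set, each post office goes to its cheapest open site; total = fixed + service.
{A}: C1→A 10, C2→A 14, C3→A 3, C4→A 3, C5→A 6. Service 36; fixed 37; total 73.
{D}: C1→D 14, C2→D 15, C3→D 9, C4→D 13, C5→D 4. Service 55; fixed 23; total 78.
{C}: service 54 + fixed 33 = 87
{A, B, C, D}: service 28 + fixed 133 = 161
No other subset beats 73.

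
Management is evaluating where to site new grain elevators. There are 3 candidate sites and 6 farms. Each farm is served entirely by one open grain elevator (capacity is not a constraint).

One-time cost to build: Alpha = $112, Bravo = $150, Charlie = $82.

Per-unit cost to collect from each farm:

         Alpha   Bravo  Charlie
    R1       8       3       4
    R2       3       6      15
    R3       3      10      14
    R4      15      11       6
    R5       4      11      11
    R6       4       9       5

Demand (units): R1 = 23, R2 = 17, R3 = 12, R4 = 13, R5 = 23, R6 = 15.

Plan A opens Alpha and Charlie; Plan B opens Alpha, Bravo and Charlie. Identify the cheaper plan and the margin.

Plan A is cheaper by 127.

Plan A: {Alpha, Charlie}: R1→Charlie 4·23=92, R2→Alpha 3·17=51, R3→Alpha 3·12=36, R4→Charlie 6·13=78, R5→Alpha 4·23=92, R6→Alpha 4·15=60. Service 409; fixed 194; total 603.
Plan B: {Alpha, Bravo, Charlie}: R1→Bravo 3·23=69, R2→Alpha 3·17=51, R3→Alpha 3·12=36, R4→Charlie 6·13=78, R5→Alpha 4·23=92, R6→Alpha 4·15=60. Service 386; fixed 344; total 730.
Difference: |603 − 730| = 127.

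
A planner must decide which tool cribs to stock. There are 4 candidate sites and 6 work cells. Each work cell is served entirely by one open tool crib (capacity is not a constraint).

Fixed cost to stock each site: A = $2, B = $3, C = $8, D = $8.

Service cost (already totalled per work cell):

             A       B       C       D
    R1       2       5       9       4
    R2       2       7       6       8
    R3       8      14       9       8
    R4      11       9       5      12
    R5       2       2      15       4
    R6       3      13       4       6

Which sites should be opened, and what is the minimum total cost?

Open A only; minimum total cost 30.

For any fixed open set, each work cell goes to its cheapest open site; total = fixed + service.
{A}: R1→A 2, R2→A 2, R3→A 8, R4→A 11, R5→A 2, R6→A 3. Service 28; fixed 2; total 30.
{A, B}: R1→A 2, R2→A 2, R3→A 8, R4→B 9, R5→A 2, R6→A 3. Service 26; fixed 5; total 31.
{A, C}: R1→A 2, R2→A 2, R3→A 8, R4→C 5, R5→A 2, R6→A 3. Service 22; fixed 10; total 32.
{A, B, C, D}: service 22 + fixed 21 = 43
(All 15 nonempty subsets were checked; A only is lowest.)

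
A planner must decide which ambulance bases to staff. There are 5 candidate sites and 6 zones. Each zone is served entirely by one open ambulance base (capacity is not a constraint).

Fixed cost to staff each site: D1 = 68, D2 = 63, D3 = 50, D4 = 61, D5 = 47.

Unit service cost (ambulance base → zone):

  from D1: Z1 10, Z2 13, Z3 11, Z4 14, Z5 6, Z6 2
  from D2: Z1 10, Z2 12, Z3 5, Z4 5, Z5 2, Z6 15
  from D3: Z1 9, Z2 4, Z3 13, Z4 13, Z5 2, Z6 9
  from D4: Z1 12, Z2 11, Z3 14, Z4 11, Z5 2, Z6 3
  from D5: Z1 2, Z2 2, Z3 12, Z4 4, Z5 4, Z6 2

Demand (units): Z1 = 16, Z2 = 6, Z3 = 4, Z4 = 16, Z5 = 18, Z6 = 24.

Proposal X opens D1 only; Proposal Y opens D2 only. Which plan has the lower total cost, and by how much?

Proposal X is cheaper by 61.

Proposal X: {D1}: Z1→D1 10·16=160, Z2→D1 13·6=78, Z3→D1 11·4=44, Z4→D1 14·16=224, Z5→D1 6·18=108, Z6→D1 2·24=48. Service 662; fixed 68; total 730.
Proposal Y: {D2}: Z1→D2 10·16=160, Z2→D2 12·6=72, Z3→D2 5·4=20, Z4→D2 5·16=80, Z5→D2 2·18=36, Z6→D2 15·24=360. Service 728; fixed 63; total 791.
Difference: |730 − 791| = 61.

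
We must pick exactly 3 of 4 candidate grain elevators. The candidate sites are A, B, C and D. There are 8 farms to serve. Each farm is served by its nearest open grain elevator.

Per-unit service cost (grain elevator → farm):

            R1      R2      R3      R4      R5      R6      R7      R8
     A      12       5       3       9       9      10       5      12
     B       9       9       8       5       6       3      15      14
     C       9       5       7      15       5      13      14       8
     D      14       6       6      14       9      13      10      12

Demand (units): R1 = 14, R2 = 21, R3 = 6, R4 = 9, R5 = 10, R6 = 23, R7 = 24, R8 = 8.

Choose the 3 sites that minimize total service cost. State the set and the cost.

With exactly 3 open, each farm uses its cheapest among the chosen.
{A, B, C}: R1→B 9·14=126, R2→A 5·21=105, R3→A 3·6=18, R4→B 5·9=45, R5→C 5·10=50, R6→B 3·23=69, R7→A 5·24=120, R8→C 8·8=64. Service cost 597.
{A, B, D}: service cost 639
{B, C, D}: service cost 735
Among all 4 size-3 choices, {A, B, C} is lowest.

Choose A, B and C; total service cost 597.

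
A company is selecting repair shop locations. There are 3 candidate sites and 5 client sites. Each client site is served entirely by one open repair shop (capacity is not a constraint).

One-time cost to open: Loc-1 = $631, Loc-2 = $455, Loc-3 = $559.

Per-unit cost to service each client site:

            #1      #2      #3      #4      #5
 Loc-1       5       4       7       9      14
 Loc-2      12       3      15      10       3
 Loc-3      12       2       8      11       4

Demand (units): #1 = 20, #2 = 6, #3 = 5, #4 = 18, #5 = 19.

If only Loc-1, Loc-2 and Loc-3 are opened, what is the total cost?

Total cost: 2011

Each client site is assigned to its cheapest site among the open ones.
{Loc-1, Loc-2, Loc-3}: #1→Loc-1 5·20=100, #2→Loc-3 2·6=12, #3→Loc-1 7·5=35, #4→Loc-1 9·18=162, #5→Loc-2 3·19=57. Service 366; fixed 1645; total 2011.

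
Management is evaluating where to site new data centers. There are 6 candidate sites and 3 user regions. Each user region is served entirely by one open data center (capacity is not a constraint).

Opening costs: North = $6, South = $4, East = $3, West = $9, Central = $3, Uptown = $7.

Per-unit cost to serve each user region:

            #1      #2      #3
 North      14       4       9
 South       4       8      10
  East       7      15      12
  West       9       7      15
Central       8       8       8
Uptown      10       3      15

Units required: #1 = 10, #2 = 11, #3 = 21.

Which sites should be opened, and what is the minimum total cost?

Open South, Central and Uptown; minimum total cost 255.

For any fixed open set, each user region goes to its cheapest open site; total = fixed + service.
{South, Central, Uptown}: #1→South 4·10=40, #2→Uptown 3·11=33, #3→Central 8·21=168. Service 241; fixed 14; total 255.
{South, East, Central, Uptown}: service 241 + fixed 17 = 258
{North, South, Central, Uptown}: #1→South 4·10=40, #2→Uptown 3·11=33, #3→Central 8·21=168. Service 241; fixed 20; total 261.
{North, South, East, West, Central, Uptown}: #1→South 4·10=40, #2→Uptown 3·11=33, #3→Central 8·21=168. Service 241; fixed 32; total 273.
No other subset beats 255.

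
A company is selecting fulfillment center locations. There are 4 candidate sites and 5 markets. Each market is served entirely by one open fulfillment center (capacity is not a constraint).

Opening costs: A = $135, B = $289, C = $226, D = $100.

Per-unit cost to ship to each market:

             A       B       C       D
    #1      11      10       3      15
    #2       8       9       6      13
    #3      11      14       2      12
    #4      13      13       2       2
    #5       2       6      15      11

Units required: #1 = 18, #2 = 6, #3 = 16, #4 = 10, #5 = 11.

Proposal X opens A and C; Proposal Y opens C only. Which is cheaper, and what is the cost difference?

Proposal X: {A, C}: #1→C 3·18=54, #2→C 6·6=36, #3→C 2·16=32, #4→C 2·10=20, #5→A 2·11=22. Service 164; fixed 361; total 525.
Proposal Y: {C}: #1→C 3·18=54, #2→C 6·6=36, #3→C 2·16=32, #4→C 2·10=20, #5→C 15·11=165. Service 307; fixed 226; total 533.
Difference: |525 − 533| = 8.

Proposal X is cheaper by 8.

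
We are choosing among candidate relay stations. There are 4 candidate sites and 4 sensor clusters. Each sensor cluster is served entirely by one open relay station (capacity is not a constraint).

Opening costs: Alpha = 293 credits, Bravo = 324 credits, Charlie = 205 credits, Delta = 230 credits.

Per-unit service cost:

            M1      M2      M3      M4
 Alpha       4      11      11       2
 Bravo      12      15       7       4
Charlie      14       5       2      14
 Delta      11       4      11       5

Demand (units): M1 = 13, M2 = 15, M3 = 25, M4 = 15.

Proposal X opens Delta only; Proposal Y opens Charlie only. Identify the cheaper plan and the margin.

Proposal X: {Delta}: M1→Delta 11·13=143, M2→Delta 4·15=60, M3→Delta 11·25=275, M4→Delta 5·15=75. Service 553; fixed 230; total 783.
Proposal Y: {Charlie}: M1→Charlie 14·13=182, M2→Charlie 5·15=75, M3→Charlie 2·25=50, M4→Charlie 14·15=210. Service 517; fixed 205; total 722.
Difference: |783 − 722| = 61.

Proposal Y is cheaper by 61.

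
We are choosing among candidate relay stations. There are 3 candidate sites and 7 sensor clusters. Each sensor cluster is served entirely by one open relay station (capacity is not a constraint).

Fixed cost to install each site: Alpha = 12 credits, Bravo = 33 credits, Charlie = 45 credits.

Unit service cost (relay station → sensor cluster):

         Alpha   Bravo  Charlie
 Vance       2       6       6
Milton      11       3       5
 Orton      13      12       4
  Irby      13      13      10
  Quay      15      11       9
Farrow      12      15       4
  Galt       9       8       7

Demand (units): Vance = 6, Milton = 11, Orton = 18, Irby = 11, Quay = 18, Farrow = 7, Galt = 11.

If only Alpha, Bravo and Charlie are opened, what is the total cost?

Total cost: 584

Each sensor cluster is assigned to its cheapest site among the open ones.
{Alpha, Bravo, Charlie}: Vance→Alpha 2·6=12, Milton→Bravo 3·11=33, Orton→Charlie 4·18=72, Irby→Charlie 10·11=110, Quay→Charlie 9·18=162, Farrow→Charlie 4·7=28, Galt→Charlie 7·11=77. Service 494; fixed 90; total 584.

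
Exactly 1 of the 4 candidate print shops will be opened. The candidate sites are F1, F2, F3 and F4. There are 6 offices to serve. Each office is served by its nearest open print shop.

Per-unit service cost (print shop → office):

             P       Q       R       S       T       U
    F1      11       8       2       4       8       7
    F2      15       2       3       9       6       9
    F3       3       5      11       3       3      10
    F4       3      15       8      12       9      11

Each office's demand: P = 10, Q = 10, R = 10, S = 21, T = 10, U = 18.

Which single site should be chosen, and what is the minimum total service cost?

With exactly 1 open, each office uses its cheapest among the chosen.
{F3}: P→F3 3·10=30, Q→F3 5·10=50, R→F3 11·10=110, S→F3 3·21=63, T→F3 3·10=30, U→F3 10·18=180. Service cost 463.
{F1}: service cost 500
{F2}: service cost 611
Among all 4 size-1 choices, {F3} is lowest.

Choose F3 only; total service cost 463.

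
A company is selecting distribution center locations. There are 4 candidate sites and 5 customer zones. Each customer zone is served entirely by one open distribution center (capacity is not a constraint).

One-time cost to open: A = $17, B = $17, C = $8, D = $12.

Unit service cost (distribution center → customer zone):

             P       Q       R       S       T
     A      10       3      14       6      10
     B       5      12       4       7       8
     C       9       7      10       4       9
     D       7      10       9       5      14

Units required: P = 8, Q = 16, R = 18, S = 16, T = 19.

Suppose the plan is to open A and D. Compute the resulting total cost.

Total cost: 565

Each customer zone is assigned to its cheapest site among the open ones.
{A, D}: P→D 7·8=56, Q→A 3·16=48, R→D 9·18=162, S→D 5·16=80, T→A 10·19=190. Service 536; fixed 29; total 565.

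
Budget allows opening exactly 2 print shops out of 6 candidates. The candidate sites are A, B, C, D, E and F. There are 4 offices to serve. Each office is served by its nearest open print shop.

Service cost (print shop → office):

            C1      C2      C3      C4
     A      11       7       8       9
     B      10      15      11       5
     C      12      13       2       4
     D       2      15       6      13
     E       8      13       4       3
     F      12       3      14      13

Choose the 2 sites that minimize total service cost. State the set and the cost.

With exactly 2 open, each office uses its cheapest among the chosen.
{E, F}: C1→E 8, C2→F 3, C3→E 4, C4→E 3. Service cost 18.
{C, D}: service cost 21
{C, F}: service cost 21
Among all 15 size-2 choices, {E, F} is lowest.

Choose E and F; total service cost 18.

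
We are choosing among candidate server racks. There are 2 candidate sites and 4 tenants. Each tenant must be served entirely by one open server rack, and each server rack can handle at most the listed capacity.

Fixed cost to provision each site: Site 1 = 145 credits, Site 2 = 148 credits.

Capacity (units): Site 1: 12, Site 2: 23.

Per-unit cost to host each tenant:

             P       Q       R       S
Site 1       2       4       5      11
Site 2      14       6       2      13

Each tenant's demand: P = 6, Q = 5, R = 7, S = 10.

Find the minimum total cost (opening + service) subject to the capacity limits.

Minimum total cost: 469

Open {Site 1, Site 2}: P→Site 1 2·6=12, Q→Site 1 4·5=20, R→Site 2 2·7=14, S→Site 2 13·10=130.
Loads: Site 1 carries 11/12, Site 2 carries 17/23. Service 176; fixed 293; total 469.
Next best feasible plan costs 479.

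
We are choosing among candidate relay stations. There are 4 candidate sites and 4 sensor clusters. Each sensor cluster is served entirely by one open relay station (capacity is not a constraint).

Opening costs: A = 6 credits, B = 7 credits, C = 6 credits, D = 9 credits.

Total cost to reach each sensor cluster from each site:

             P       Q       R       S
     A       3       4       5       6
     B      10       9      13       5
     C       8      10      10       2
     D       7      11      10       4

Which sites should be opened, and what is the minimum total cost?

For any fixed open set, each sensor cluster goes to its cheapest open site; total = fixed + service.
{A}: P→A 3, Q→A 4, R→A 5, S→A 6. Service 18; fixed 6; total 24.
{A, C}: service 14 + fixed 12 = 26
{A, B}: P→A 3, Q→A 4, R→A 5, S→B 5. Service 17; fixed 13; total 30.
{A, B, C, D}: service 14 + fixed 28 = 42
No other subset beats 24.

Open A only; minimum total cost 24.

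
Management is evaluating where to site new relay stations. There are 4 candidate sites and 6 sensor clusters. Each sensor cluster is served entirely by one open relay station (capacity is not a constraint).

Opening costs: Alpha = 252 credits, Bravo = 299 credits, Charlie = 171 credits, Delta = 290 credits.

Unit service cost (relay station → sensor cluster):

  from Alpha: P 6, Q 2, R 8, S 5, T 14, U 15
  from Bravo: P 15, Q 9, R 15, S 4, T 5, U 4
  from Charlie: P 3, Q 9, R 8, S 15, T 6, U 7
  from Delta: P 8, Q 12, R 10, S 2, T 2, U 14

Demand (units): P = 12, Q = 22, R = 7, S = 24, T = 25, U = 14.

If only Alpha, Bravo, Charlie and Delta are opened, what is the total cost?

Total cost: 1302

Each sensor cluster is assigned to its cheapest site among the open ones.
{Alpha, Bravo, Charlie, Delta}: P→Charlie 3·12=36, Q→Alpha 2·22=44, R→Alpha 8·7=56, S→Delta 2·24=48, T→Delta 2·25=50, U→Bravo 4·14=56. Service 290; fixed 1012; total 1302.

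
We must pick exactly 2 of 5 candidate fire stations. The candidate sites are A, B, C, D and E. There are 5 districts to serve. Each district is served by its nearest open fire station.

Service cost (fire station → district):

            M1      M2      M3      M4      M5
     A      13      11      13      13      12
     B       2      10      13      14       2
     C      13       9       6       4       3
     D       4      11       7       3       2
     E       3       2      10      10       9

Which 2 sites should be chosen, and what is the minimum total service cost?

With exactly 2 open, each district uses its cheapest among the chosen.
{D, E}: M1→E 3, M2→E 2, M3→D 7, M4→D 3, M5→D 2. Service cost 17.
{C, E}: service cost 18
{B, C}: service cost 23
Among all 10 size-2 choices, {D, E} is lowest.

Choose D and E; total service cost 17.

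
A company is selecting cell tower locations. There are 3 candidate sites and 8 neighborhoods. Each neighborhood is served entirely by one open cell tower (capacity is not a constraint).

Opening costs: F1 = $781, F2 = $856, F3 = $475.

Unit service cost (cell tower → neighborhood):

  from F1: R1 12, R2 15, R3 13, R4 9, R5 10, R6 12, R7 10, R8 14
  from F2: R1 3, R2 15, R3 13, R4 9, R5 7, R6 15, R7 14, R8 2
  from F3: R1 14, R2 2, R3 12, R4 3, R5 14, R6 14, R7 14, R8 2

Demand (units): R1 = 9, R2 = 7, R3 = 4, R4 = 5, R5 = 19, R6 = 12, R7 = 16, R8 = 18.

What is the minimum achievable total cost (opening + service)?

Minimum total cost: 1372

For any fixed open set, each neighborhood goes to its cheapest open site; total = fixed + service.
{F3}: R1→F3 14·9=126, R2→F3 2·7=14, R3→F3 12·4=48, R4→F3 3·5=15, R5→F3 14·19=266, R6→F3 14·12=168, R7→F3 14·16=224, R8→F3 2·18=36. Service 897; fixed 475; total 1372.
{F2}: service 802 + fixed 856 = 1658
{F1}: R1→F1 12·9=108, R2→F1 15·7=105, R3→F1 13·4=52, R4→F1 9·5=45, R5→F1 10·19=190, R6→F1 12·12=144, R7→F1 10·16=160, R8→F1 14·18=252. Service 1056; fixed 781; total 1837.
{F1, F2, F3}: service 577 + fixed 2112 = 2689
No other subset beats 1372.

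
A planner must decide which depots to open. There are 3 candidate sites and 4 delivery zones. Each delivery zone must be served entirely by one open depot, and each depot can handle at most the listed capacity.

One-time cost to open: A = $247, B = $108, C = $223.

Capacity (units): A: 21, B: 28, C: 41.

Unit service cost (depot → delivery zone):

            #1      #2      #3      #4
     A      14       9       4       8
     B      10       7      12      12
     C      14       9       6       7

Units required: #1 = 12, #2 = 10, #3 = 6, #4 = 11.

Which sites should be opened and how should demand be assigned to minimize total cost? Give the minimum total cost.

Open {C}: #1→C 14·12=168, #2→C 9·10=90, #3→C 6·6=36, #4→C 7·11=77.
Loads: C carries 39/41. Service 371; fixed 223; total 594.
Next best feasible plan costs 634.

Minimum total cost: 594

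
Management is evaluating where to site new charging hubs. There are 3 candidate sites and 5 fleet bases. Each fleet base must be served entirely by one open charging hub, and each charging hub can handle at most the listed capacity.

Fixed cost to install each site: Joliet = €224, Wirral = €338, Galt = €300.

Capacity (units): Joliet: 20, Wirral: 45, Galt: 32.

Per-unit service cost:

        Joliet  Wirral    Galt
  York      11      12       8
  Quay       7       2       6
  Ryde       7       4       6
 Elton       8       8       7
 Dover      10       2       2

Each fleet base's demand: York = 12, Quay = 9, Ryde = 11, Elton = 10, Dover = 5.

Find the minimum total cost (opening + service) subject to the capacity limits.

Open {Joliet, Galt}: York→Galt 8·12=96, Quay→Joliet 7·9=63, Ryde→Galt 6·11=66, Elton→Joliet 8·10=80, Dover→Galt 2·5=10.
Loads: Joliet carries 19/20, Galt carries 28/32. Service 315; fixed 524; total 839.
Next best feasible plan costs 840.

Minimum total cost: 839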